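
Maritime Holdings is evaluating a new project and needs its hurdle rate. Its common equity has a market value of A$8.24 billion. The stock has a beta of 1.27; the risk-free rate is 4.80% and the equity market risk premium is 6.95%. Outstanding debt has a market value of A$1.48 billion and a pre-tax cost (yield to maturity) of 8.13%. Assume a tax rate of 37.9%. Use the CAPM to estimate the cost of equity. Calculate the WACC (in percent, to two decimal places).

Cost of equity via CAPM: Re = 4.8% + 1.27 × 6.95% = 13.6265%.
Total capital V = 8.24 + 1.48 = 9.72.
Equity: weight = 8.24/9.72 = 0.8477; cost = 13.6265%.
Debt: weight = 1.48/9.72 = 0.1523; after-tax cost = 8.13% × (1 − 37.9%) = 5.0487%.
WACC = 0.8477 × 13.6265% + 0.1523 × 5.0487% = 12.3204%.

12.32%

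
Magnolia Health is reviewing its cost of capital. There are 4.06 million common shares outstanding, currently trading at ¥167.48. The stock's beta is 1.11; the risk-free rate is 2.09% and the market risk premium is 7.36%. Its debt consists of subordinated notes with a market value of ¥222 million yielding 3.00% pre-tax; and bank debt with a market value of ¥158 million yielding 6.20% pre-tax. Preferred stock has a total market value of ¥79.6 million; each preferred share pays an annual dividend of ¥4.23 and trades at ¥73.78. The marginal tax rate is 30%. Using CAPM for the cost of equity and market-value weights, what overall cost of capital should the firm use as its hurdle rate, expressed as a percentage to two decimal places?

Cost of equity via CAPM: Re = 2.09% + 1.11 × 7.36% = 10.2596%.
Cost of preferred: Rp = 4.23 / 73.78 = 5.7333%.
Market value of equity E = 167.48 × 4.06m = 679.9688m.
Total capital V = 679.9688 + 79.6 + 222 + 158 = 1139.5688.
Equity: weight = 679.9688/1139.5688 = 0.5967; cost = 10.2596%.
Preferred: weight = 79.6/1139.5688 = 0.0699; cost = 5.7333%.
Subordinated notes: weight = 222/1139.5688 = 0.1948; after-tax cost = 3% × (1 − 30%) = 2.1000%.
Bank debt: weight = 158/1139.5688 = 0.1386; after-tax cost = 6.2% × (1 − 30%) = 4.3400%.
WACC = 0.5967 × 10.2596% + 0.0699 × 5.7333% + 0.1948 × 2.1000% + 0.1386 × 4.3400% = 7.5331%.

7.53%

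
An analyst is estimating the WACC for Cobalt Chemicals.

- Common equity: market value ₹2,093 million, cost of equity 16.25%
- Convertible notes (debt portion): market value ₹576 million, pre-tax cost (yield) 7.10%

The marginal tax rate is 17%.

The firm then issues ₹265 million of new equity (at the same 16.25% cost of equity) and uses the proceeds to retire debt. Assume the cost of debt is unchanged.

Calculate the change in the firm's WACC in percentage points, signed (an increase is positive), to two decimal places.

+1.03 pp

Current WACC:
Total capital V = 2093 + 576 = 2669.
Equity: weight = 2093/2669 = 0.7842; cost = 16.25%.
Convertible notes (debt portion): weight = 576/2669 = 0.2158; after-tax cost = 7.1% × (1 − 17%) = 5.8930%.
WACC = 0.7842 × 16.2500% + 0.2158 × 5.8930% = 14.0148%.
After the change:
Total capital V = 2358 + 311 = 2669.
Equity: weight = 2358/2669 = 0.8835; cost = 16.25%.
Convertible notes (debt portion): weight = 311/2669 = 0.1165; after-tax cost = 7.1% × (1 − 17%) = 5.8930%.
WACC = 0.8835 × 16.2500% + 0.1165 × 5.8930% = 15.0432%.
Change in WACC = 15.0432% − 14.0148% = 1.0283 pp.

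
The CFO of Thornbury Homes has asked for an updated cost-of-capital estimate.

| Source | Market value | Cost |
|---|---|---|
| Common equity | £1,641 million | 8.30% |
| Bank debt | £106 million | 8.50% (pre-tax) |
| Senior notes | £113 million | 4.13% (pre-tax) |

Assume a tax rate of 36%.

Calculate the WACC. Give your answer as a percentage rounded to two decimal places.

7.79%

Total capital V = 1641 + 106 + 113 = 1860.
Equity: weight = 1641/1860 = 0.8823; cost = 8.3%.
Bank debt: weight = 106/1860 = 0.0570; after-tax cost = 8.5% × (1 − 36%) = 5.4400%.
Senior notes: weight = 113/1860 = 0.0608; after-tax cost = 4.13% × (1 − 36%) = 2.6432%.
WACC = 0.8823 × 8.3000% + 0.0570 × 5.4400% + 0.0608 × 2.6432% = 7.7933%.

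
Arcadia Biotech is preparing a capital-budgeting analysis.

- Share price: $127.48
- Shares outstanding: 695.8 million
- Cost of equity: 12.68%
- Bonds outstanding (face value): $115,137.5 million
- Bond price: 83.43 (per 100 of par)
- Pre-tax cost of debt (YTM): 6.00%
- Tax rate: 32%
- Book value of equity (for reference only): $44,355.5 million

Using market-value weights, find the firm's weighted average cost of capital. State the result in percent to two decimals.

Market value of equity E = 127.48 × 695.8m = 88700.584m. Market value of debt D = 115137.5m × 83.43/100 = 96059.21625m.
Total capital V = 88700.584 + 96059.21625 = 184759.80025.
Equity: weight = 88700.584/184759.80025 = 0.4801; cost = 12.68%.
Bonds outstanding: weight = 96059.21625/184759.80025 = 0.5199; after-tax cost = 6% × (1 − 32%) = 4.0800%.
WACC = 0.4801 × 12.6800% + 0.5199 × 4.0800% = 8.2087%.

8.21%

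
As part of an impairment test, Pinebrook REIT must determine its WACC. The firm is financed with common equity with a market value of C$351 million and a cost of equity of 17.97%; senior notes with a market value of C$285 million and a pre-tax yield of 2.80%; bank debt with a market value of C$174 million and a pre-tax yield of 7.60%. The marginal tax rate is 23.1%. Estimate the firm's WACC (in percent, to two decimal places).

Total capital V = 351 + 285 + 174 = 810.
Equity: weight = 351/810 = 0.4333; cost = 17.97%.
Senior notes: weight = 285/810 = 0.3519; after-tax cost = 2.8% × (1 − 23.1%) = 2.1532%.
Bank debt: weight = 174/810 = 0.2148; after-tax cost = 7.6% × (1 − 23.1%) = 5.8444%.
WACC = 0.4333 × 17.9700% + 0.3519 × 2.1532% + 0.2148 × 5.8444% = 9.8001%.

9.80%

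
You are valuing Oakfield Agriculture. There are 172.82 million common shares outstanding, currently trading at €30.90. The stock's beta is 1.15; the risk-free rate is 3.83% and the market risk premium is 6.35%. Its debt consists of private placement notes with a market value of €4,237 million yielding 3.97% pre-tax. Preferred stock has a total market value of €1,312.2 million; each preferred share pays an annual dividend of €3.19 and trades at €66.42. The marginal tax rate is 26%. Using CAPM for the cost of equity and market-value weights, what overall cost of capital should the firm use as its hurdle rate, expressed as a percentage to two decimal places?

7.18%

Cost of equity via CAPM: Re = 3.83% + 1.15 × 6.35% = 11.1325%.
Cost of preferred: Rp = 3.19 / 66.42 = 4.8028%.
Market value of equity E = 30.9 × 172.82m = 5340.138m.
Total capital V = 5340.138 + 1312.2 + 4237 = 10889.338.
Equity: weight = 5340.138/10889.338 = 0.4904; cost = 11.1325%.
Preferred: weight = 1312.2/10889.338 = 0.1205; cost = 4.8028%.
Private placement notes: weight = 4237/10889.338 = 0.3891; after-tax cost = 3.97% × (1 − 26%) = 2.9378%.
WACC = 0.4904 × 11.1325% + 0.1205 × 4.8028% + 0.3891 × 2.9378% = 7.1812%.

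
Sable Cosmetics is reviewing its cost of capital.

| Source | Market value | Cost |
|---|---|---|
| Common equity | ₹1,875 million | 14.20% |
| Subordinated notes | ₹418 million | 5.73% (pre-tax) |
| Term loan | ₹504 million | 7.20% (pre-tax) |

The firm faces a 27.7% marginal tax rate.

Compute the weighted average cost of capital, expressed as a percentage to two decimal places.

11.08%

Total capital V = 1875 + 418 + 504 = 2797.
Equity: weight = 1875/2797 = 0.6704; cost = 14.2%.
Subordinated notes: weight = 418/2797 = 0.1494; after-tax cost = 5.73% × (1 − 27.7%) = 4.1428%.
Term loan: weight = 504/2797 = 0.1802; after-tax cost = 7.2% × (1 − 27.7%) = 5.2056%.
WACC = 0.6704 × 14.2000% + 0.1494 × 4.1428% + 0.1802 × 5.2056% = 11.0763%.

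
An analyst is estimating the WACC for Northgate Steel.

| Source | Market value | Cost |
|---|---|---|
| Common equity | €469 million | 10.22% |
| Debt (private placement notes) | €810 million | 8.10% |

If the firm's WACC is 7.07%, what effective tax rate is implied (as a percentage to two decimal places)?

35.23%

Total capital V = 469 + 810 = 1279.
Equity weight = 469/1279 = 0.3667.
Private placement notes weight = 810/1279 = 0.6333.
Equity contribution = 0.3667 × 10.22% = 3.7476%.
Debt contribution must be 7.07% − 3.7476% = 3.3224%.
0.6333 × 8.1% × (1 − T) = 3.3224%  ⇒  (1 − T) = 0.6477.
T = 35.2332%.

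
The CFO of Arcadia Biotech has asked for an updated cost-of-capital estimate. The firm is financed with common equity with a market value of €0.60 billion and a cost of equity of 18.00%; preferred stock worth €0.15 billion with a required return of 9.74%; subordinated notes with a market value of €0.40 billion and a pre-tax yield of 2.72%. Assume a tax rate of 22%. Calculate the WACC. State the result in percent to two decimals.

Total capital V = 0.6 + 0.15 + 0.4 = 1.15.
Equity: weight = 0.6/1.15 = 0.5217; cost = 18%.
Preferred: weight = 0.15/1.15 = 0.1304; cost = 9.74%.
Subordinated notes: weight = 0.4/1.15 = 0.3478; after-tax cost = 2.72% × (1 − 22%) = 2.1216%.
WACC = 0.5217 × 18.0000% + 0.1304 × 9.7400% + 0.3478 × 2.1216% = 11.3997%.

11.40%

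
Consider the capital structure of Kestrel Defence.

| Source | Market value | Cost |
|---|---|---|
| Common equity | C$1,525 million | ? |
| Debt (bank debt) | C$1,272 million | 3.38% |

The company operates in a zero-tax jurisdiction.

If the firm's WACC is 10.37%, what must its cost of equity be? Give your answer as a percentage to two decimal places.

Total capital V = 1525 + 1272 = 2797.
Equity weight = 1525/2797 = 0.5452.
Bank debt weight = 1272/2797 = 0.4548.
Debt contribution = 0.4548 × 3.38% × (1 − 0%) = 1.5371%.
Required equity contribution = 10.37% − 1.5371% = 8.8329%.
Re = 8.8329% / 0.5452 = 16.2003%.

16.20%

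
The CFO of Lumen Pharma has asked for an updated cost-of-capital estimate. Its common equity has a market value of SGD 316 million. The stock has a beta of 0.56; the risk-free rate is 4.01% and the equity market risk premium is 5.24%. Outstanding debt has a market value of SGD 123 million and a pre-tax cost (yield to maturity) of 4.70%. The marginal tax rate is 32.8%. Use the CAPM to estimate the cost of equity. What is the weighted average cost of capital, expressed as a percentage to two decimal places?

5.88%

Cost of equity via CAPM: Re = 4.01% + 0.56 × 5.24% = 6.9444%.
Total capital V = 316 + 123 = 439.
Equity: weight = 316/439 = 0.7198; cost = 6.9444%.
Debt: weight = 123/439 = 0.2802; after-tax cost = 4.7% × (1 − 32.8%) = 3.1584%.
WACC = 0.7198 × 6.9444% + 0.2802 × 3.1584% = 5.8836%.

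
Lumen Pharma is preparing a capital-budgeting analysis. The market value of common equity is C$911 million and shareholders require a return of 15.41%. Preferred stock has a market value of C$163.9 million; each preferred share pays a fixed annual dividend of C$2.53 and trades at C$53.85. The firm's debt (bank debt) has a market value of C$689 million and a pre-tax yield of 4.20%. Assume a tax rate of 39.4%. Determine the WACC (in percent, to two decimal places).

9.39%

Cost of preferred: Rp = 2.53 / 53.85 = 4.6982%.
Total capital V = 911 + 163.9 + 689 = 1763.9.
Equity: weight = 911/1763.9 = 0.5165; cost = 15.41%.
Preferred: weight = 163.9/1763.9 = 0.0929; cost = 4.6982%.
Bank debt: weight = 689/1763.9 = 0.3906; after-tax cost = 4.2% × (1 − 39.4%) = 2.5452%.
WACC = 0.5165 × 15.4100% + 0.0929 × 4.6982% + 0.3906 × 2.5452% = 9.3895%.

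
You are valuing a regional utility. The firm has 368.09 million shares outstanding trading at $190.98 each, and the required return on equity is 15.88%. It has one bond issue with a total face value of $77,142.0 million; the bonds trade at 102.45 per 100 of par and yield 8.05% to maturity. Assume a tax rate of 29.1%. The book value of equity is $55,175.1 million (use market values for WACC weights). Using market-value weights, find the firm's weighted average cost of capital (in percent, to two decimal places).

Market value of equity E = 190.98 × 368.09m = 70297.8282m. Market value of debt D = 77142m × 102.45/100 = 79031.979m.
Total capital V = 70297.8282 + 79031.979 = 149329.8072.
Equity: weight = 70297.8282/149329.8072 = 0.4708; cost = 15.88%.
Bonds outstanding: weight = 79031.979/149329.8072 = 0.5292; after-tax cost = 8.05% × (1 − 29.1%) = 5.7075%.
WACC = 0.4708 × 15.8800% + 0.5292 × 5.7075% = 10.4962%.

10.50%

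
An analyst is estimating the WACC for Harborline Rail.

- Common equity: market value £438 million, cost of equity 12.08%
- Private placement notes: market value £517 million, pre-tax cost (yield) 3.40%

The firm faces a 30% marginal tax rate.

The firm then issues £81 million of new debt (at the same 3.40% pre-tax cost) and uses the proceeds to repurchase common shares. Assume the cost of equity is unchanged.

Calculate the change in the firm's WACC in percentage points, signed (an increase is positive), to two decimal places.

Current WACC:
Total capital V = 438 + 517 = 955.
Equity: weight = 438/955 = 0.4586; cost = 12.08%.
Private placement notes: weight = 517/955 = 0.5414; after-tax cost = 3.4% × (1 − 30%) = 2.3800%.
WACC = 0.4586 × 12.0800% + 0.5414 × 2.3800% = 6.8288%.
After the change:
Total capital V = 357 + 598 = 955.
Equity: weight = 357/955 = 0.3738; cost = 12.08%.
Private placement notes: weight = 598/955 = 0.6262; after-tax cost = 3.4% × (1 − 30%) = 2.3800%.
WACC = 0.3738 × 12.0800% + 0.6262 × 2.3800% = 6.0061%.
Change in WACC = 6.0061% − 6.8288% = -0.8227 pp.

-0.82 pp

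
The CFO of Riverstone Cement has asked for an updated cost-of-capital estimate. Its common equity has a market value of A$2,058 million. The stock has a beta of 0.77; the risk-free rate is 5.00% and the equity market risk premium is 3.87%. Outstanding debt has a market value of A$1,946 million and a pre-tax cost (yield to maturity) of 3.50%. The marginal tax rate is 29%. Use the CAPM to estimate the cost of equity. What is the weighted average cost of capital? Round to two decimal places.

Cost of equity via CAPM: Re = 5.0% + 0.77 × 3.87% = 7.9799%.
Total capital V = 2058 + 1946 = 4004.
Equity: weight = 2058/4004 = 0.5140; cost = 7.9799%.
Debt: weight = 1946/4004 = 0.4860; after-tax cost = 3.5% × (1 − 29%) = 2.4850%.
WACC = 0.5140 × 7.9799% + 0.4860 × 2.4850% = 5.3093%.

5.31%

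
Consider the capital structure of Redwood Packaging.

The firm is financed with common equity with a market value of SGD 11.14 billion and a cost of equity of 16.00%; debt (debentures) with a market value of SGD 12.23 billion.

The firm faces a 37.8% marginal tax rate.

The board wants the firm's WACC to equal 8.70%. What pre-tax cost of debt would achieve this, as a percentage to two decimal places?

3.30%

Total capital V = 11.14 + 12.23 = 23.37.
Equity weight = 11.14/23.37 = 0.4767.
Debentures weight = 12.23/23.37 = 0.5233.
Equity contribution = 0.4767 × 16% = 7.6269%.
Remaining for debt = 8.7% − 7.6269% = 1.0731%.
Rd × (1 − 37.8%) × 0.5233 = 1.0731%  ⇒  Rd = 3.2968%.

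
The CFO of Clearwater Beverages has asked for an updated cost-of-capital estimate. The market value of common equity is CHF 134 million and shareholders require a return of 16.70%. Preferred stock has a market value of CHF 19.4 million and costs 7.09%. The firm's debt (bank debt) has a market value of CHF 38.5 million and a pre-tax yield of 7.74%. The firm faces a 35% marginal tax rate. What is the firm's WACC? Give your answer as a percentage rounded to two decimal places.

13.39%

Total capital V = 134 + 19.4 + 38.5 = 191.9.
Equity: weight = 134/191.9 = 0.6983; cost = 16.7%.
Preferred: weight = 19.4/191.9 = 0.1011; cost = 7.09%.
Bank debt: weight = 38.5/191.9 = 0.2006; after-tax cost = 7.74% × (1 − 35%) = 5.0310%.
WACC = 0.6983 × 16.7000% + 0.1011 × 7.0900% + 0.2006 × 5.0310% = 13.3874%.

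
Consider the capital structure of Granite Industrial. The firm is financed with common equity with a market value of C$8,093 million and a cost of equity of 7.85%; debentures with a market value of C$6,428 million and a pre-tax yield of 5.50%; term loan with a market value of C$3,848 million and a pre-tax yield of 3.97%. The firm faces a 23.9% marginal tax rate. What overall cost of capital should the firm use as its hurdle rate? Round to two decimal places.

Total capital V = 8093 + 6428 + 3848 = 18369.
Equity: weight = 8093/18369 = 0.4406; cost = 7.85%.
Debentures: weight = 6428/18369 = 0.3499; after-tax cost = 5.5% × (1 − 23.9%) = 4.1855%.
Term loan: weight = 3848/18369 = 0.2095; after-tax cost = 3.97% × (1 − 23.9%) = 3.0212%.
WACC = 0.4406 × 7.8500% + 0.3499 × 4.1855% + 0.2095 × 3.0212% = 5.5561%.

5.56%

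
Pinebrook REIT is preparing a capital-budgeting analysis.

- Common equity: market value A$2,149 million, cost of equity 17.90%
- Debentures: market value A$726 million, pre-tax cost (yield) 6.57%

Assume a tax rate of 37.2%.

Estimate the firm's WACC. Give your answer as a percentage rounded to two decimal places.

Total capital V = 2149 + 726 = 2875.
Equity: weight = 2149/2875 = 0.7475; cost = 17.9%.
Debentures: weight = 726/2875 = 0.2525; after-tax cost = 6.57% × (1 − 37.2%) = 4.1260%.
WACC = 0.7475 × 17.9000% + 0.2525 × 4.1260% = 14.4218%.

14.42%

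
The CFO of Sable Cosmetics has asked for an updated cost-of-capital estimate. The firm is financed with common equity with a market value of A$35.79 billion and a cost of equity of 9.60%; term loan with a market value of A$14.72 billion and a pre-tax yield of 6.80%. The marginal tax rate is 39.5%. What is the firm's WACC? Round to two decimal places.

8.00%

Total capital V = 35.79 + 14.72 = 50.51.
Equity: weight = 35.79/50.51 = 0.7086; cost = 9.6%.
Term loan: weight = 14.72/50.51 = 0.2914; after-tax cost = 6.8% × (1 − 39.5%) = 4.1140%.
WACC = 0.7086 × 9.6000% + 0.2914 × 4.1140% = 8.0012%.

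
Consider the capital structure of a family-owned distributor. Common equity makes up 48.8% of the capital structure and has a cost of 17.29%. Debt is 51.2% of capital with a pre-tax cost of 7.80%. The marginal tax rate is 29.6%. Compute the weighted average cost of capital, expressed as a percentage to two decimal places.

After-tax cost of debt = 7.8% × (1 − 29.6%) = 5.4912%.
WACC = 0.488 × 17.2900% + 0.512 × 5.4912% = 11.2490%.

11.25%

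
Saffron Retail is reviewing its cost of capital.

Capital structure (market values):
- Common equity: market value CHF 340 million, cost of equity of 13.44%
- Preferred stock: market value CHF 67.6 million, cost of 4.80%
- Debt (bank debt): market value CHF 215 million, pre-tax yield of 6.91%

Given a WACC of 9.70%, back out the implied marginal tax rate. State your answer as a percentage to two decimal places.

22.92%

Total capital V = 340 + 67.6 + 215 = 622.6.
Equity weight = 340/622.6 = 0.5461.
Preferred weight = 67.6/622.6 = 0.1086.
Bank debt weight = 215/622.6 = 0.3453.
Equity contribution = 0.5461 × 13.44% = 7.3395%.
Preferred contribution = 0.1086 × 4.8% = 0.5212%.
Debt contribution must be 9.7% − 7.8607% = 1.8393%.
0.3453 × 6.91% × (1 − T) = 1.8393%  ⇒  (1 − T) = 0.7708.
T = 22.9199%.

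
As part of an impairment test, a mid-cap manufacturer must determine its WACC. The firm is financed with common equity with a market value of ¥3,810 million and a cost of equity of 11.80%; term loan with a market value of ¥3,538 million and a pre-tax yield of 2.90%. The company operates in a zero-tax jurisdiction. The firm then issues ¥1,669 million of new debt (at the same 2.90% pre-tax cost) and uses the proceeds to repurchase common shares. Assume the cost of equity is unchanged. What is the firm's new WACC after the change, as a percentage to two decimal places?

5.49%

After the change:
Total capital V = 2141 + 5207 = 7348.
Equity: weight = 2141/7348 = 0.2914; cost = 11.8%.
Term loan: weight = 5207/7348 = 0.7086; after-tax cost = 2.9% × (1 − 0%) = 2.9000%.
WACC = 0.2914 × 11.8000% + 0.7086 × 2.9000% = 5.4932%.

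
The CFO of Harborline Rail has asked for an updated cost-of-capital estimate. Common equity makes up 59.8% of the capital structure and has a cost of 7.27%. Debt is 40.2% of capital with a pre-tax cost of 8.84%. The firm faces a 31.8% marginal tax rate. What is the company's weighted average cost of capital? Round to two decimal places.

6.77%

After-tax cost of debt = 8.84% × (1 − 31.8%) = 6.0289%.
WACC = 0.598 × 7.2700% + 0.402 × 6.0289% = 6.7711%.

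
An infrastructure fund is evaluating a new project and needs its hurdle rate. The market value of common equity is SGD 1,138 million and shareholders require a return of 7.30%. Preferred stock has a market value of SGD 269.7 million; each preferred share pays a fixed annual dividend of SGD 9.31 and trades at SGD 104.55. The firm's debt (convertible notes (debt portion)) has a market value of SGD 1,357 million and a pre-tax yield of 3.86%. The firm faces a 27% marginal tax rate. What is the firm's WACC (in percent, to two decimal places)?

Cost of preferred: Rp = 9.31 / 104.55 = 8.9048%.
Total capital V = 1138 + 269.7 + 1357 = 2764.7.
Equity: weight = 1138/2764.7 = 0.4116; cost = 7.3%.
Preferred: weight = 269.7/2764.7 = 0.0976; cost = 8.9048%.
Convertible notes (debt portion): weight = 1357/2764.7 = 0.4908; after-tax cost = 3.86% × (1 − 27%) = 2.8178%.
WACC = 0.4116 × 7.3000% + 0.0976 × 8.9048% + 0.4908 × 2.8178% = 5.2565%.

5.26%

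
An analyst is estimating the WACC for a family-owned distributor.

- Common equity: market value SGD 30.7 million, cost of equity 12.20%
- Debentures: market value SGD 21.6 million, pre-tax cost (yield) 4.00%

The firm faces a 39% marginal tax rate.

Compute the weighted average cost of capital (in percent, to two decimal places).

Total capital V = 30.7 + 21.6 = 52.3.
Equity: weight = 30.7/52.3 = 0.5870; cost = 12.2%.
Debentures: weight = 21.6/52.3 = 0.4130; after-tax cost = 4% × (1 − 39%) = 2.4400%.
WACC = 0.5870 × 12.2000% + 0.4130 × 2.4400% = 8.1691%.

8.17%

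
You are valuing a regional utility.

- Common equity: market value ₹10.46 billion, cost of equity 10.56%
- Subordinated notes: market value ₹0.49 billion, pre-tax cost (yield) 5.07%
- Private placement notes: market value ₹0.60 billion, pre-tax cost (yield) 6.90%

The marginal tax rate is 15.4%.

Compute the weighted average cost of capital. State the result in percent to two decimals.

10.05%

Total capital V = 10.46 + 0.49 + 0.6 = 11.55.
Equity: weight = 10.46/11.55 = 0.9056; cost = 10.56%.
Subordinated notes: weight = 0.49/11.55 = 0.0424; after-tax cost = 5.07% × (1 − 15.4%) = 4.2892%.
Private placement notes: weight = 0.6/11.55 = 0.0519; after-tax cost = 6.9% × (1 − 15.4%) = 5.8374%.
WACC = 0.9056 × 10.5600% + 0.0424 × 4.2892% + 0.0519 × 5.8374% = 10.0486%.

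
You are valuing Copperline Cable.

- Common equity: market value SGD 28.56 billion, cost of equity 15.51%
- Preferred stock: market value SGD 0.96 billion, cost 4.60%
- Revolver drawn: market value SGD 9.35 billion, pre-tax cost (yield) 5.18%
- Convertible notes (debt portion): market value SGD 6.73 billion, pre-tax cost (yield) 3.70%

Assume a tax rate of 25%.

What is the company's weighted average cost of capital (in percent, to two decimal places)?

11.02%

Total capital V = 28.56 + 0.96 + 9.35 + 6.73 = 45.6.
Equity: weight = 28.56/45.6 = 0.6263; cost = 15.51%.
Preferred: weight = 0.96/45.6 = 0.0211; cost = 4.6%.
Revolver drawn: weight = 9.35/45.6 = 0.2050; after-tax cost = 5.18% × (1 − 25%) = 3.8850%.
Convertible notes (debt portion): weight = 6.73/45.6 = 0.1476; after-tax cost = 3.7% × (1 − 25%) = 2.7750%.
WACC = 0.6263 × 15.5100% + 0.0211 × 4.6000% + 0.2050 × 3.8850% + 0.1476 × 2.7750% = 11.0172%.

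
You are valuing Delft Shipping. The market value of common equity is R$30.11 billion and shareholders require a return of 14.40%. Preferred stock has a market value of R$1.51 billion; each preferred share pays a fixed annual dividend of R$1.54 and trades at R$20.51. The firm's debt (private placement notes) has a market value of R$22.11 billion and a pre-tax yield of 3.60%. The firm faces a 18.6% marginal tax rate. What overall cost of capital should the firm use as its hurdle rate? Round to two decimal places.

Cost of preferred: Rp = 1.54 / 20.51 = 7.5085%.
Total capital V = 30.11 + 1.51 + 22.11 = 53.73.
Equity: weight = 30.11/53.73 = 0.5604; cost = 14.4%.
Preferred: weight = 1.51/53.73 = 0.0281; cost = 7.5085%.
Private placement notes: weight = 22.11/53.73 = 0.4115; after-tax cost = 3.6% × (1 − 18.6%) = 2.9304%.
WACC = 0.5604 × 14.4000% + 0.0281 × 7.5085% + 0.4115 × 2.9304% = 9.4866%.

9.49%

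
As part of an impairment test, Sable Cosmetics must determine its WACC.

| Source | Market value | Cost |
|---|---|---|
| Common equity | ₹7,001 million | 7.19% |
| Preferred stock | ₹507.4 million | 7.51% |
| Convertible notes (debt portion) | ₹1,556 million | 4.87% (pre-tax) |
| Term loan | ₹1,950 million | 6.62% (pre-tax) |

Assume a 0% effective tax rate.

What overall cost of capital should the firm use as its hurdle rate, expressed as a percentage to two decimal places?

6.78%

Total capital V = 7001 + 507.4 + 1556 + 1950 = 11014.4.
Equity: weight = 7001/11014.4 = 0.6356; cost = 7.19%.
Preferred: weight = 507.4/11014.4 = 0.0461; cost = 7.51%.
Convertible notes (debt portion): weight = 1556/11014.4 = 0.1413; after-tax cost = 4.87% × (1 − 0%) = 4.8700%.
Term loan: weight = 1950/11014.4 = 0.1770; after-tax cost = 6.62% × (1 − 0%) = 6.6200%.
WACC = 0.6356 × 7.1900% + 0.0461 × 7.5100% + 0.1413 × 4.8700% + 0.1770 × 6.6200% = 6.7761%.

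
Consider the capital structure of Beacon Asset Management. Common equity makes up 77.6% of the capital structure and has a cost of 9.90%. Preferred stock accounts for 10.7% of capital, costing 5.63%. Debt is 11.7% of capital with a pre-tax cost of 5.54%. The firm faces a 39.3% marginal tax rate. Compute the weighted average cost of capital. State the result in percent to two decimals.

8.68%

After-tax cost of debt = 5.54% × (1 − 39.3%) = 3.3628%.
WACC = 0.776 × 9.9000% + 0.107 × 5.6300% + 0.117 × 3.3628% = 8.6783%.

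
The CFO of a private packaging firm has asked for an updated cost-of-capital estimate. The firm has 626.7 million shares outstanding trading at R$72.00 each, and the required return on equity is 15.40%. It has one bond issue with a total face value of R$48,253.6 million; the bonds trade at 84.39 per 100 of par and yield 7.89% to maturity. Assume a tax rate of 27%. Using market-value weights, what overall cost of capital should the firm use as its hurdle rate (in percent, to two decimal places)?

Market value of equity E = 72.0 × 626.7m = 45122.4m. Market value of debt D = 48253.6m × 84.39/100 = 40721.21304m.
Total capital V = 45122.4 + 40721.21304 = 85843.61304.
Equity: weight = 45122.4/85843.61304 = 0.5256; cost = 15.4%.
Bonds outstanding: weight = 40721.21304/85843.61304 = 0.4744; after-tax cost = 7.89% × (1 − 27%) = 5.7597%.
WACC = 0.5256 × 15.4000% + 0.4744 × 5.7597% = 10.8270%.

10.83%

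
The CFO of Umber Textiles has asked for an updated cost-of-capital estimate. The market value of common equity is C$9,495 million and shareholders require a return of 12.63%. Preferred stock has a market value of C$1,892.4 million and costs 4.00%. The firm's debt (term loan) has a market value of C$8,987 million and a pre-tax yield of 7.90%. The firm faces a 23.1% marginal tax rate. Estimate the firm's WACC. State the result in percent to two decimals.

Total capital V = 9495 + 1892.4 + 8987 = 20374.4.
Equity: weight = 9495/20374.4 = 0.4660; cost = 12.63%.
Preferred: weight = 1892.4/20374.4 = 0.0929; cost = 4%.
Term loan: weight = 8987/20374.4 = 0.4411; after-tax cost = 7.9% × (1 − 23.1%) = 6.0751%.
WACC = 0.4660 × 12.6300% + 0.0929 × 4.0000% + 0.4411 × 6.0751% = 8.9371%.

8.94%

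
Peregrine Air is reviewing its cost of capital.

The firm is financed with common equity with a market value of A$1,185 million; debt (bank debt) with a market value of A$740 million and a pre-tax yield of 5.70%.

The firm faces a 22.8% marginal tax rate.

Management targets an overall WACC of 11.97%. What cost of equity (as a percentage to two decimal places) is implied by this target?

Total capital V = 1185 + 740 = 1925.
Equity weight = 1185/1925 = 0.6156.
Bank debt weight = 740/1925 = 0.3844.
Debt contribution = 0.3844 × 5.7% × (1 − 22.8%) = 1.6916%.
Required equity contribution = 11.97% − 1.6916% = 10.2784%.
Re = 10.2784% / 0.6156 = 16.6970%.

16.70%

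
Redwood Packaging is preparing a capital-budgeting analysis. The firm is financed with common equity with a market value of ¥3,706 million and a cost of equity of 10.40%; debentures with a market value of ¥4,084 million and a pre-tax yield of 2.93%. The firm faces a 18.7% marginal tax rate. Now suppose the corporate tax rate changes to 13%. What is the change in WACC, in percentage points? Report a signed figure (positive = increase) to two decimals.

+0.09 pp

Current WACC:
Total capital V = 3706 + 4084 = 7790.
Equity: weight = 3706/7790 = 0.4757; cost = 10.4%.
Debentures: weight = 4084/7790 = 0.5243; after-tax cost = 2.93% × (1 − 18.7%) = 2.3821%.
WACC = 0.4757 × 10.4000% + 0.5243 × 2.3821% = 6.1965%.
After the change:
Total capital V = 3706 + 4084 = 7790.
Equity: weight = 3706/7790 = 0.4757; cost = 10.4%.
Debentures: weight = 4084/7790 = 0.5243; after-tax cost = 2.93% × (1 − 13%) = 2.5491%.
WACC = 0.4757 × 10.4000% + 0.5243 × 2.5491% = 6.2841%.
Change in WACC = 6.2841% − 6.1965% = 0.0876 pp.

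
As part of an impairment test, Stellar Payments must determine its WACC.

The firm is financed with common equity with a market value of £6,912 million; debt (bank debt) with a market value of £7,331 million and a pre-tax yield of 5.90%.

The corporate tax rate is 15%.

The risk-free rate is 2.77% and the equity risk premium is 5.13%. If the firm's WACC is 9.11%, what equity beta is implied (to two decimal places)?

2.08

Total capital V = 6912 + 7331 = 14243.
Equity weight = 6912/14243 = 0.4853.
Bank debt weight = 7331/14243 = 0.5147.
Debt contribution = 0.5147 × 5.9% × (1 − 15%) = 2.5813%.
Required equity contribution = 9.11% − 2.5813% = 6.5287%  ⇒  Re = 13.4532%.
CAPM: 13.4532% = 2.77% + β × 5.13%  ⇒  β = 2.0825.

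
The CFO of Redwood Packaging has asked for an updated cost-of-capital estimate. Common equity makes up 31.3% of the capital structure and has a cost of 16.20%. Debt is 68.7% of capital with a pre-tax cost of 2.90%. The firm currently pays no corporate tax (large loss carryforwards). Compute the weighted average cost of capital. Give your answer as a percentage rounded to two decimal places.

7.06%

After-tax cost of debt = 2.9% × (1 − 0%) = 2.9000%.
WACC = 0.313 × 16.2000% + 0.687 × 2.9000% = 7.0629%.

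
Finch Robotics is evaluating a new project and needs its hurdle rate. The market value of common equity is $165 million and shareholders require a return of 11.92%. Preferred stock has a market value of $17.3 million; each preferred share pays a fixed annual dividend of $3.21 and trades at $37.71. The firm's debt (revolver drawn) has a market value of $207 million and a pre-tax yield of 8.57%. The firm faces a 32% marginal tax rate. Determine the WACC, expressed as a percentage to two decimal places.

8.53%

Cost of preferred: Rp = 3.21 / 37.71 = 8.5123%.
Total capital V = 165 + 17.3 + 207 = 389.3.
Equity: weight = 165/389.3 = 0.4238; cost = 11.92%.
Preferred: weight = 17.3/389.3 = 0.0444; cost = 8.5123%.
Revolver drawn: weight = 207/389.3 = 0.5317; after-tax cost = 8.57% × (1 − 32%) = 5.8276%.
WACC = 0.4238 × 11.9200% + 0.0444 × 8.5123% + 0.5317 × 5.8276% = 8.5291%.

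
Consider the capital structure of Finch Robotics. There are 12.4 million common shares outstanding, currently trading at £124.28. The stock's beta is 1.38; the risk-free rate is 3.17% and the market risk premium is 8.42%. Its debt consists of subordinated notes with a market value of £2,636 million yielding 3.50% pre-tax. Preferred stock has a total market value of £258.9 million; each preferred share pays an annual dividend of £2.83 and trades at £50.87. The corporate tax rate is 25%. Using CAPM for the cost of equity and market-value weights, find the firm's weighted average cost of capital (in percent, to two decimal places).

Cost of equity via CAPM: Re = 3.17% + 1.38 × 8.42% = 14.7896%.
Cost of preferred: Rp = 2.83 / 50.87 = 5.5632%.
Market value of equity E = 124.28 × 12.4m = 1541.072m.
Total capital V = 1541.072 + 258.9 + 2636 = 4435.972.
Equity: weight = 1541.072/4435.972 = 0.3474; cost = 14.7896%.
Preferred: weight = 258.9/4435.972 = 0.0584; cost = 5.5632%.
Subordinated notes: weight = 2636/4435.972 = 0.5942; after-tax cost = 3.5% × (1 − 25%) = 2.6250%.
WACC = 0.3474 × 14.7896% + 0.0584 × 5.5632% + 0.5942 × 2.6250% = 7.0225%.

7.02%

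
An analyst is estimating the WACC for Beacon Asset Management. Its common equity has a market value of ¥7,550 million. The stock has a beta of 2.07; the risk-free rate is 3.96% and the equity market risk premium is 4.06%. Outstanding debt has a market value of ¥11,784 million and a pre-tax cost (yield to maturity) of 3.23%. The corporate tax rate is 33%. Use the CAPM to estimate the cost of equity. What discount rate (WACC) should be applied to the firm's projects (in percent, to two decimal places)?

6.15%

Cost of equity via CAPM: Re = 3.96% + 2.07 × 4.06% = 12.3642%.
Total capital V = 7550 + 11784 = 19334.
Equity: weight = 7550/19334 = 0.3905; cost = 12.3642%.
Debt: weight = 11784/19334 = 0.6095; after-tax cost = 3.23% × (1 − 33%) = 2.1641%.
WACC = 0.3905 × 12.3642% + 0.6095 × 2.1641% = 6.1473%.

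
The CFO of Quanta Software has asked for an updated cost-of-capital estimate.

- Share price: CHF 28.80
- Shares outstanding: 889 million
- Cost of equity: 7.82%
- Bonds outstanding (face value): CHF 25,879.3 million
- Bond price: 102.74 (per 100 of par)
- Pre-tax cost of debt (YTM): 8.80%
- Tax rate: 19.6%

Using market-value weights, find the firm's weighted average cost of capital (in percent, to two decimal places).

Market value of equity E = 28.8 × 889m = 25603.2m. Market value of debt D = 25879.3m × 102.74/100 = 26588.39282m.
Total capital V = 25603.2 + 26588.39282 = 52191.59282.
Equity: weight = 25603.2/52191.59282 = 0.4906; cost = 7.82%.
Bonds outstanding: weight = 26588.39282/52191.59282 = 0.5094; after-tax cost = 8.8% × (1 − 19.6%) = 7.0752%.
WACC = 0.4906 × 7.8200% + 0.5094 × 7.0752% = 7.4406%.

7.44%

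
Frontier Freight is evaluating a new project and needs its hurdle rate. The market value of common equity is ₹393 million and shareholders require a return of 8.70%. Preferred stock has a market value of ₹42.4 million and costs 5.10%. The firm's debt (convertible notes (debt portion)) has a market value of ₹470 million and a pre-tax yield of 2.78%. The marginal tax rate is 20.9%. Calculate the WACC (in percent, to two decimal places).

Total capital V = 393 + 42.4 + 470 = 905.4.
Equity: weight = 393/905.4 = 0.4341; cost = 8.7%.
Preferred: weight = 42.4/905.4 = 0.0468; cost = 5.1%.
Convertible notes (debt portion): weight = 470/905.4 = 0.5191; after-tax cost = 2.78% × (1 − 20.9%) = 2.1990%.
WACC = 0.4341 × 8.7000% + 0.0468 × 5.1000% + 0.5191 × 2.1990% = 5.1567%.

5.16%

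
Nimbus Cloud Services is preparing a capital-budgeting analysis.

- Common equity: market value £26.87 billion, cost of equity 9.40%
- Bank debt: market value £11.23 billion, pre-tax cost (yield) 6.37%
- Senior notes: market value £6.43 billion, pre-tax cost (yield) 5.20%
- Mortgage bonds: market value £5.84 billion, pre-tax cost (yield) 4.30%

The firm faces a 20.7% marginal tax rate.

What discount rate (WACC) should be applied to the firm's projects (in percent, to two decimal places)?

7.06%

Total capital V = 26.87 + 11.23 + 6.43 + 5.84 = 50.37.
Equity: weight = 26.87/50.37 = 0.5335; cost = 9.4%.
Bank debt: weight = 11.23/50.37 = 0.2230; after-tax cost = 6.37% × (1 − 20.7%) = 5.0514%.
Senior notes: weight = 6.43/50.37 = 0.1277; after-tax cost = 5.2% × (1 − 20.7%) = 4.1236%.
Mortgage bonds: weight = 5.84/50.37 = 0.1159; after-tax cost = 4.3% × (1 − 20.7%) = 3.4099%.
WACC = 0.5335 × 9.4000% + 0.2230 × 5.0514% + 0.1277 × 4.1236% + 0.1159 × 3.4099% = 7.0624%.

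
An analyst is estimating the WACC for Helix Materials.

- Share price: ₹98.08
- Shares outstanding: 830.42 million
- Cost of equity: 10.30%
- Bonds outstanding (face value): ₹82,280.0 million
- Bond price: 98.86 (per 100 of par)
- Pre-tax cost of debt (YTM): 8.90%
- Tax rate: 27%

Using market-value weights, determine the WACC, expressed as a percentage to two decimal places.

Market value of equity E = 98.08 × 830.42m = 81447.5936m. Market value of debt D = 82280m × 98.86/100 = 81342.008m.
Total capital V = 81447.5936 + 81342.008 = 162789.6016.
Equity: weight = 81447.5936/162789.6016 = 0.5003; cost = 10.3%.
Bonds outstanding: weight = 81342.008/162789.6016 = 0.4997; after-tax cost = 8.9% × (1 − 27%) = 6.4970%.
WACC = 0.5003 × 10.3000% + 0.4997 × 6.4970% = 8.3997%.

8.40%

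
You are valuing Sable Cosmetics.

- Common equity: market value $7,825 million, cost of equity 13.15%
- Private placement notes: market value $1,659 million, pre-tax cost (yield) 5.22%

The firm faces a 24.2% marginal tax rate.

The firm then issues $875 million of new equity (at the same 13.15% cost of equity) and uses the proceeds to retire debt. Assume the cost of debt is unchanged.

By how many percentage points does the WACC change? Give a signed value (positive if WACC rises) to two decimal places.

Current WACC:
Total capital V = 7825 + 1659 = 9484.
Equity: weight = 7825/9484 = 0.8251; cost = 13.15%.
Private placement notes: weight = 1659/9484 = 0.1749; after-tax cost = 5.22% × (1 − 24.2%) = 3.9568%.
WACC = 0.8251 × 13.1500% + 0.1749 × 3.9568% = 11.5419%.
After the change:
Total capital V = 8700 + 784 = 9484.
Equity: weight = 8700/9484 = 0.9173; cost = 13.15%.
Private placement notes: weight = 784/9484 = 0.0827; after-tax cost = 5.22% × (1 − 24.2%) = 3.9568%.
WACC = 0.9173 × 13.1500% + 0.0827 × 3.9568% = 12.3900%.
Change in WACC = 12.3900% − 11.5419% = 0.8482 pp.

+0.85 pp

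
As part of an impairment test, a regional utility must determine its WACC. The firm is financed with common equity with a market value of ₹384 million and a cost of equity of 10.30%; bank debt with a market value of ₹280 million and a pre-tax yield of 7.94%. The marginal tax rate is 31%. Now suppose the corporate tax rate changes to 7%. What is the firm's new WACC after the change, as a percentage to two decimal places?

9.07%

After the change:
Total capital V = 384 + 280 = 664.
Equity: weight = 384/664 = 0.5783; cost = 10.3%.
Bank debt: weight = 280/664 = 0.4217; after-tax cost = 7.94% × (1 − 7%) = 7.3842%.
WACC = 0.5783 × 10.3000% + 0.4217 × 7.3842% = 9.0704%.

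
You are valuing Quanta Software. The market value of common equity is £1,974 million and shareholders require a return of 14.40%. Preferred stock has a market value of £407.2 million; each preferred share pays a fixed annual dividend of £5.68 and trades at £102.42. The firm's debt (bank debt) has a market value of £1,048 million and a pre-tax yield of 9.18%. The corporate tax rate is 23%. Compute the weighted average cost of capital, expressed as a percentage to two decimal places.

11.11%

Cost of preferred: Rp = 5.68 / 102.42 = 5.5458%.
Total capital V = 1974 + 407.2 + 1048 = 3429.2.
Equity: weight = 1974/3429.2 = 0.5756; cost = 14.4%.
Preferred: weight = 407.2/3429.2 = 0.1187; cost = 5.5458%.
Bank debt: weight = 1048/3429.2 = 0.3056; after-tax cost = 9.18% × (1 − 23%) = 7.0686%.
WACC = 0.5756 × 14.4000% + 0.1187 × 5.5458% + 0.3056 × 7.0686% = 11.1081%.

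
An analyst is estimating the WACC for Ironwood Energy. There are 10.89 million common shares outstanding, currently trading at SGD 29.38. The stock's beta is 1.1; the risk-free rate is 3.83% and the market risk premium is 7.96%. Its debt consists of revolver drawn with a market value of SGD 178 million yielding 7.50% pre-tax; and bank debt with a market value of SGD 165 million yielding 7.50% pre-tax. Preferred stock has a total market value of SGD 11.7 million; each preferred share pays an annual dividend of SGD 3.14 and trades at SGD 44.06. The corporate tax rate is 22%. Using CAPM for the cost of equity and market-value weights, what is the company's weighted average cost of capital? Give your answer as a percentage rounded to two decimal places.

9.07%

Cost of equity via CAPM: Re = 3.83% + 1.1 × 7.96% = 12.5860%.
Cost of preferred: Rp = 3.14 / 44.06 = 7.1266%.
Market value of equity E = 29.38 × 10.89m = 319.9482m.
Total capital V = 319.9482 + 11.7 + 178 + 165 = 674.6482.
Equity: weight = 319.9482/674.6482 = 0.4742; cost = 12.586%.
Preferred: weight = 11.7/674.6482 = 0.0173; cost = 7.1266%.
Revolver drawn: weight = 178/674.6482 = 0.2638; after-tax cost = 7.5% × (1 − 22%) = 5.8500%.
Bank debt: weight = 165/674.6482 = 0.2446; after-tax cost = 7.5% × (1 − 22%) = 5.8500%.
WACC = 0.4742 × 12.5860% + 0.0173 × 7.1266% + 0.2638 × 5.8500% + 0.2446 × 5.8500% = 9.0667%.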